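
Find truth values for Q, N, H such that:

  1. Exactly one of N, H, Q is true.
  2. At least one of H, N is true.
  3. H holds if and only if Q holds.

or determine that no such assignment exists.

Q: False; N: True; H: False

  (1) {N, H, Q}: 1 true — exactly one ✓
  (2) {H, N}: 1 true — at least one ✓
  (3) H=F, Q=F — same ✓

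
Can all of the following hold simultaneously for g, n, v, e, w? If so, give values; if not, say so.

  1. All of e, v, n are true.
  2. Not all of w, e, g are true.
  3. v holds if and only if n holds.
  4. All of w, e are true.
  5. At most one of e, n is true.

Unsatisfiable — no assignment works.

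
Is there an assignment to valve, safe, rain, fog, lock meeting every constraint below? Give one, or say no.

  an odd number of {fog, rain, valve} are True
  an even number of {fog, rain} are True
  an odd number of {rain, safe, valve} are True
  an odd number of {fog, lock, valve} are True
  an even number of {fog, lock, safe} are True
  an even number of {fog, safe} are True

valve=T, safe=F, rain=F, fog=F, lock=F

{fog, rain, valve}: 1 true → odd ✓
{fog, rain}: 0 true → even ✓
{rain, safe, valve}: 1 true → odd ✓
{fog, lock, valve}: 1 true → odd ✓
{fog, lock, safe}: 0 true → even ✓
{fog, safe}: 0 true → even ✓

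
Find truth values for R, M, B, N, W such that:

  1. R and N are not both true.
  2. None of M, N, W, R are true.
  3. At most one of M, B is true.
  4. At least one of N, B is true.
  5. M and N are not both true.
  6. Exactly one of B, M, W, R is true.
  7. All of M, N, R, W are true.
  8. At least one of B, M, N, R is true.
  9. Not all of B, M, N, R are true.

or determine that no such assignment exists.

Case R = True:
  Constraint (2) is violated (R=T) — contradiction.
Case R = False:
  Constraint (7) is violated (R=F) — contradiction.
Both cases fail — unsatisfiable.

UNSATISFIABLE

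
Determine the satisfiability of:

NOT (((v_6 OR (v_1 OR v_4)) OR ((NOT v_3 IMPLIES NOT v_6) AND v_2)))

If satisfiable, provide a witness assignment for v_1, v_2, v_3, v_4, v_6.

v_1=F, v_2=F, v_3=T, v_4=F, v_6=F

  NOT (((v_6 OR (v_1 OR v_4)) OR ((NOT v_3 IMPLIES NOT v_6) AND v_2))) = True
    (v_6 OR (v_1 OR v_4)) OR ((NOT v_3 IMPLIES NOT v_6) AND v_2) = False
      v_6 OR (v_1 OR v_4) = False
        v_1 OR v_4 = False
      (NOT v_3 IMPLIES NOT v_6) AND v_2 = False
        NOT v_3 IMPLIES NOT v_6 = True
          NOT v_3 = False
          NOT v_6 = True
The formula evaluates to True.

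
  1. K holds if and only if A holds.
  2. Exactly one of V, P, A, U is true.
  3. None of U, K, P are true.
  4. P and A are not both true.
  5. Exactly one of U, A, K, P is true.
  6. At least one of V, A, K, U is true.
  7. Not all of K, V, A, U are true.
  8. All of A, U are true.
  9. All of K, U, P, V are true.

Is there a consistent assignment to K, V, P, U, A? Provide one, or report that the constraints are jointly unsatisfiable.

Unsatisfiable — no assignment works.

Case K = True:
  Constraint (3) is violated (K=T) — contradiction.
Case K = False:
  Constraint (9) is violated (K=F) — contradiction.
Both cases fail — unsatisfiable.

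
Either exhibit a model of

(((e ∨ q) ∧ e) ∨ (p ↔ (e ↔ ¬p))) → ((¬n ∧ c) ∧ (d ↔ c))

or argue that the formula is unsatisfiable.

q=F, n=F, c=T, p=F, e=F, d=T

  (((e ∨ q) ∧ e) ∨ (p ↔ (e ↔ ¬p))) → ((¬n ∧ c) ∧ (d ↔ c)) = True
    ((e ∨ q) ∧ e) ∨ (p ↔ (e ↔ ¬p)) = True
      (e ∨ q) ∧ e = False
        e ∨ q = False
      p ↔ (e ↔ ¬p) = True
        e ↔ ¬p = False
          ¬p = True
    (¬n ∧ c) ∧ (d ↔ c) = True
      ¬n ∧ c = True
        ¬n = True
      d ↔ c = True
The formula evaluates to True.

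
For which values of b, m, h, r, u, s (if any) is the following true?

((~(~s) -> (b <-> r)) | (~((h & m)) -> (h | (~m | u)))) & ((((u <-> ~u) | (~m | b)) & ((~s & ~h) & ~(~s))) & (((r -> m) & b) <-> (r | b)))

Unsatisfiable

Case s = True: the conjunct ~s is False.
Case s = False: the conjunct ~(~s) becomes ~(~False) = False.
Both cases fail — unsatisfiable.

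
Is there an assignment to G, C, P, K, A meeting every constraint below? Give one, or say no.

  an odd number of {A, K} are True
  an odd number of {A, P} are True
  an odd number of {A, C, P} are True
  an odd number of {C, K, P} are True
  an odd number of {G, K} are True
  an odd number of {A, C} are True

Unsatisfiable

Adding constraints 1, 3, 4 mod 2: every variable appears an even number of times on the left, so the left side is 0.
But the right sides sum to 1 (mod 2). 0 ≠ 1 — the system is inconsistent.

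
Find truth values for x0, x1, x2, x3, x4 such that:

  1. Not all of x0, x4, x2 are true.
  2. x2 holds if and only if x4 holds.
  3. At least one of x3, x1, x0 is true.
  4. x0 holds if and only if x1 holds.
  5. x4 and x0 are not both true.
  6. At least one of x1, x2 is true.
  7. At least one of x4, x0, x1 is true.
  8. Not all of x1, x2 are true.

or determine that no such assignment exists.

x0=T, x1=T, x2=F, x3=T, x4=F

  (1) {x0, x4, x2}: 1/3 true — not all ✓
  (2) x2=F, x4=F — same ✓
  (3) {x3, x1, x0}: 3 true — at least one ✓
  (4) x0=T, x1=T — same ✓
  (5) x4=F, x0=T — not both ✓
  (6) {x1, x2}: 1 true — at least one ✓
  (7) {x4, x0, x1}: 2 true — at least one ✓
  (8) {x1, x2}: 1/2 true — not all ✓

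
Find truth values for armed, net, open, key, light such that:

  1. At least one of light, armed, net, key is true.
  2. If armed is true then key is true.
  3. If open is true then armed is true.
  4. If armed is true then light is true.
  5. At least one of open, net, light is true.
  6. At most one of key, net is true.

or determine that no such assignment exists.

armed = False, net = False, open = False, key = False, light = True

  (1) {light, armed, net, key}: 1 true — at least one ✓
  (2) armed=F ⇒ key: vacuous ✓
  (3) open=F ⇒ armed: vacuous ✓
  (4) armed=F ⇒ light: vacuous ✓
  (5) {open, net, light}: 1 true — at least one ✓
  (6) {key, net}: 0 true — at most one ✓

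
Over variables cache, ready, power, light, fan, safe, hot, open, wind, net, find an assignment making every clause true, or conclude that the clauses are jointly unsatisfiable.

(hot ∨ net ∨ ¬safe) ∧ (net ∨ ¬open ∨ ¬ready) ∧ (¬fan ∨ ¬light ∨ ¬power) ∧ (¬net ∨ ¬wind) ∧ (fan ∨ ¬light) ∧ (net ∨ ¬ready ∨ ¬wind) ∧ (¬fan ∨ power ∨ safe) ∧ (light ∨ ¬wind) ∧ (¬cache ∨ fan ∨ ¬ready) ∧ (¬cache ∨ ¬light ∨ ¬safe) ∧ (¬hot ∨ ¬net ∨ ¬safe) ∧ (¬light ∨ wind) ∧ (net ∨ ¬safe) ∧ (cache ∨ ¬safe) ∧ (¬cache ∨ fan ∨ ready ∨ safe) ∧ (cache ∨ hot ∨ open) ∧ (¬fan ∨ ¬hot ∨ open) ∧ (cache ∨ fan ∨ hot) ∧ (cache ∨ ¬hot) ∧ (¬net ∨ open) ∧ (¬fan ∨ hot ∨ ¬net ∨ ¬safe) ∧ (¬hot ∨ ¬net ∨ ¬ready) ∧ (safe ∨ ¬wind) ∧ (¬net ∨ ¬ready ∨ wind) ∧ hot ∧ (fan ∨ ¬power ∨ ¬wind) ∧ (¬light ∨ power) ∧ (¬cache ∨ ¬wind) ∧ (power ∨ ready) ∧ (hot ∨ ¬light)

cache = True, ready = False, power = True, light = False, fan = True, safe = False, hot = True, open = True, wind = False, net = True

Unit clause (hot) forces hot = True.
In (cache ∨ ¬hot) only cache is left, so cache = True.
In (¬cache ∨ ¬wind) only ¬wind is left, so wind = False.
In (¬light ∨ wind) only ¬light is left, so light = False.
Try ready = True:
  (¬cache ∨ fan ∨ ¬ready) forces fan = True.
  (¬fan ∨ ¬hot ∨ open) forces open = True.
  (net ∨ ¬open ∨ ¬ready) forces net = True.
  clause (¬hot ∨ ¬net ∨ ¬ready) is falsified — backtrack.
So ready = False.
  then (power ∨ ready) forces power = True.
Set fan = True.
  then (¬fan ∨ ¬hot ∨ open) forces open = True.
Set safe = False.
Set net = True.
All clauses satisfied.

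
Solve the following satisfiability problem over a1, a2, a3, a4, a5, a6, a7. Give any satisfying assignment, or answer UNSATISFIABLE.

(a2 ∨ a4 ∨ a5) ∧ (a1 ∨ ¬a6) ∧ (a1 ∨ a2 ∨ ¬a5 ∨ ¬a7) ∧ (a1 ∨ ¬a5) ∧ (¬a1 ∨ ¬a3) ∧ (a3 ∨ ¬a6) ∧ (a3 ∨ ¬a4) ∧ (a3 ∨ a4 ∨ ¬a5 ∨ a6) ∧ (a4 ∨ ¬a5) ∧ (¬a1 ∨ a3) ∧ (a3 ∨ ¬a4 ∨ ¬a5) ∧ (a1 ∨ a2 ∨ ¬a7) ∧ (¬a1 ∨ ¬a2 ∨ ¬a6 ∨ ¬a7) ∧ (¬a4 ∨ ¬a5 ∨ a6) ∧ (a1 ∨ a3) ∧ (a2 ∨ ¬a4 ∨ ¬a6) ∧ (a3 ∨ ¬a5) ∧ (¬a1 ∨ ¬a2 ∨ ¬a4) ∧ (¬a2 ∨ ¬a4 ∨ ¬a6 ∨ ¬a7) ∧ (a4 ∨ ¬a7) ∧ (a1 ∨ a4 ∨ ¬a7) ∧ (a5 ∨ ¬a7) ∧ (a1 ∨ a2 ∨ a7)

a1: False, a2: True, a3: True, a4: True, a5: False, a6: False, a7: False

Try a1 = True:
  (¬a1 ∨ ¬a3) forces a3 = False.
  clause (¬a1 ∨ a3) is falsified — backtrack.
So a1 = False.
  then (a1 ∨ ¬a6) forces a6 = False.
  then (a1 ∨ ¬a5) forces a5 = False.
  then (a1 ∨ a3) forces a3 = True.
  then (a5 ∨ ¬a7) forces a7 = False.
  then (a1 ∨ a2 ∨ a7) forces a2 = True.
Set a4 = True.
All clauses satisfied.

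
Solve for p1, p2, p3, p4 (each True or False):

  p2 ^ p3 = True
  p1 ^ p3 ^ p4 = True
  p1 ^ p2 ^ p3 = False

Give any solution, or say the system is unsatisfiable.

p1 = True, p2 = True, p3 = False, p4 = False

p2 ^ p3 = T ^ F = True ✓
p1 ^ p3 ^ p4 = T ^ F ^ F = True ✓
p1 ^ p2 ^ p3 = T ^ T ^ F = False ✓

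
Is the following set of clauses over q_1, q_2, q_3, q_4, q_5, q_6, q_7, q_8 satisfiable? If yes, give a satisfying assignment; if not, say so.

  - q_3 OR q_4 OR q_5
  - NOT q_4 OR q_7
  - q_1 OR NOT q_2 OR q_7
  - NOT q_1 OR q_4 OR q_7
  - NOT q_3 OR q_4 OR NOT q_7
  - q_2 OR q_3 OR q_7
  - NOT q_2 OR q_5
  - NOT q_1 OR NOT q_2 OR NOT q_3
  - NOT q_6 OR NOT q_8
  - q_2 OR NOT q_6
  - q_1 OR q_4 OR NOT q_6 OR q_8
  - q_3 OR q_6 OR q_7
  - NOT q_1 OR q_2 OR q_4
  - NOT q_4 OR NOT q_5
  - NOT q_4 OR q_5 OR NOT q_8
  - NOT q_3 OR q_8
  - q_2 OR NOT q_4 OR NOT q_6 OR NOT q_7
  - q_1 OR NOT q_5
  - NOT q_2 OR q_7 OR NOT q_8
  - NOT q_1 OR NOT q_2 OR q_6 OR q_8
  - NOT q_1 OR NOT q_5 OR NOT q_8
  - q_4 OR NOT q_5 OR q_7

Set q_1 = False.
  then (q_1 OR NOT q_5) forces q_5 = False.
  then (NOT q_2 OR q_5) forces q_2 = False.
  then (q_2 OR NOT q_6) forces q_6 = False.
Set q_3 = False.
  then (q_3 OR q_4 OR q_5) forces q_4 = True.
  then (NOT q_4 OR q_7) forces q_7 = True.
  then (NOT q_4 OR q_5 OR NOT q_8) forces q_8 = False.
All clauses satisfied.

q_1=F, q_2=F, q_3=F, q_4=T, q_5=F, q_6=F, q_7=T, q_8=F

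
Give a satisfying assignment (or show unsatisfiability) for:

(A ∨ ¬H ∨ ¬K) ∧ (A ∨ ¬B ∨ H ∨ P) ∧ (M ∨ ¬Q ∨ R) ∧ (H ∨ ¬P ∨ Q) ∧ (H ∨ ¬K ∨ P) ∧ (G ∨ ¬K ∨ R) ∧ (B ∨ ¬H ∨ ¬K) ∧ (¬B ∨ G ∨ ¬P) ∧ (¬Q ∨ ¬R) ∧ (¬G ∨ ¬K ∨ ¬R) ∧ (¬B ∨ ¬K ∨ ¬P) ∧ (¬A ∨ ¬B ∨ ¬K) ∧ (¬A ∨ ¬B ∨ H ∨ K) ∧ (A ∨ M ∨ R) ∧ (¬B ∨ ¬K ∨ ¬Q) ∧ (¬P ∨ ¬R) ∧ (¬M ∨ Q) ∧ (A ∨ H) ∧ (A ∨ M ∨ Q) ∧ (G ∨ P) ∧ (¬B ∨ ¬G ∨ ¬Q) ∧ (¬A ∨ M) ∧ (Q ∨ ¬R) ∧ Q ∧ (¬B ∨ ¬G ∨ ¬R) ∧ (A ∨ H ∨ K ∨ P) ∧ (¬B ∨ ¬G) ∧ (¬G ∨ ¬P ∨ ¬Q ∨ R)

Unit clause (Q) forces Q = True.
In (¬Q ∨ ¬R) only ¬R is left, so R = False.
In (M ∨ ¬Q ∨ R) only M is left, so M = True.
Try B = True:
  (¬B ∨ ¬K ∨ ¬Q) forces K = False.
  (¬B ∨ ¬G ∨ ¬Q) forces G = False.
  (¬B ∨ G ∨ ¬P) forces P = False.
  clause (G ∨ P) is falsified — backtrack.
So B = False.
Set A = False.
  then (A ∨ H) forces H = True.
  then (A ∨ ¬H ∨ ¬K) forces K = False.
Set P = True.
  then (¬G ∨ ¬P ∨ ¬Q ∨ R) forces G = False.
All clauses satisfied.

B = False, Q = True, R = False, A = False, P = True, H = True, K = False, G = False, M = True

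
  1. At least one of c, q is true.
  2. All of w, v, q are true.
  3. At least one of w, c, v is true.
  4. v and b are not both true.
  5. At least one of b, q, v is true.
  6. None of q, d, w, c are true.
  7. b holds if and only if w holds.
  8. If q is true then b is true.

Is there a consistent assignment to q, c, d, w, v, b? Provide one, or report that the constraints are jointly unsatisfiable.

The formula is unsatisfiable.

Case q = True:
  Constraint (6) is violated (q=T) — contradiction.
Case q = False:
  Constraint (2) is violated (q=F) — contradiction.
Both cases fail — unsatisfiable.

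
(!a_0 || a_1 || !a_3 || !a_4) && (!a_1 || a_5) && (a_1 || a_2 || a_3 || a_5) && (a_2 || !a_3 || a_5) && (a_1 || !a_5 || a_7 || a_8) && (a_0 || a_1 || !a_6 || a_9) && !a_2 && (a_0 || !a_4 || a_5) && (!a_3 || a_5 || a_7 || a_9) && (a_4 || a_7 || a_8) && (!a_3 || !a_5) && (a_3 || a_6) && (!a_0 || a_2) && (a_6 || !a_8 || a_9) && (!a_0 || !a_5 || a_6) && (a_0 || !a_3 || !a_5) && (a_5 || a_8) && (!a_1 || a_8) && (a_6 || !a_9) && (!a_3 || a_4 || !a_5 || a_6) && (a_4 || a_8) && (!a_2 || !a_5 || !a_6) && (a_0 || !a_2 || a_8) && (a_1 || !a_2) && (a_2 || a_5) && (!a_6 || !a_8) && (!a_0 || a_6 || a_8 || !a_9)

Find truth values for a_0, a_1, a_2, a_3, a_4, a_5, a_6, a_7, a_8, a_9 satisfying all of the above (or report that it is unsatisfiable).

a_0 = False, a_1 = False, a_2 = False, a_3 = False, a_4 = True, a_5 = True, a_6 = True, a_7 = True, a_8 = False, a_9 = True

Unit clause (!a_2) forces a_2 = False.
In (!a_0 || a_2) only !a_0 is left, so a_0 = False.
In (a_2 || a_5) only a_5 is left, so a_5 = True.
In (!a_3 || !a_5) only !a_3 is left, so a_3 = False.
In (a_3 || a_6) only a_6 is left, so a_6 = True.
In (!a_6 || !a_8) only !a_8 is left, so a_8 = False.
In (!a_1 || a_8) only !a_1 is left, so a_1 = False.
In (a_4 || a_8) only a_4 is left, so a_4 = True.
In (a_1 || !a_5 || a_7 || a_8) only a_7 is left, so a_7 = True.
In (a_0 || a_1 || !a_6 || a_9) only a_9 is left, so a_9 = True.
All clauses satisfied.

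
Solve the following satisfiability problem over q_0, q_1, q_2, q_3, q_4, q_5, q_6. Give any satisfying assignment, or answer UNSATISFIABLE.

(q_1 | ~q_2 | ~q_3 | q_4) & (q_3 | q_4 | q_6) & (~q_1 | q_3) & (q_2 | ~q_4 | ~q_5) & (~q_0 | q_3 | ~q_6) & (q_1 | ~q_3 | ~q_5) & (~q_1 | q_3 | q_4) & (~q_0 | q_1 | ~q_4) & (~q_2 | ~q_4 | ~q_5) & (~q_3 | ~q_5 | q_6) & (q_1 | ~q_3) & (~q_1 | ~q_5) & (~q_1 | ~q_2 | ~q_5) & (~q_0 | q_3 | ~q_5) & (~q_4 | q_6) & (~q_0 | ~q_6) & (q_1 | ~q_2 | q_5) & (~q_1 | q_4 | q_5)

q_0=F, q_1=F, q_2=F, q_3=F, q_4=F, q_5=T, q_6=T

Set q_0 = False.
Set q_1 = False.
  then (q_1 | ~q_3) forces q_3 = False.
Set q_2 = False.
Set q_4 = False.
  then (q_3 | q_4 | q_6) forces q_6 = True.
Set q_5 = True.
All clauses satisfied.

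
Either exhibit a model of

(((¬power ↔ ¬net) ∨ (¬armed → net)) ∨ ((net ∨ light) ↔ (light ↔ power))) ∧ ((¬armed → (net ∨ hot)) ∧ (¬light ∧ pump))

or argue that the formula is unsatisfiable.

power = True; armed = True; hot = False; light = False; pump = True; net = True

  ((¬power ↔ ¬net) ∨ (¬armed → net)) ∨ ((net ∨ light) ↔ (light ↔ power)) = True
    (¬power ↔ ¬net) ∨ (¬armed → net) = True
      ¬power ↔ ¬net = True
        ¬power = False
        ¬net = False
      ¬armed → net = True
        ¬armed = False
    (net ∨ light) ↔ (light ↔ power) = False
      net ∨ light = True
      light ↔ power = False
  (¬armed → (net ∨ hot)) ∧ (¬light ∧ pump) = True
    ¬armed → (net ∨ hot) = True
      ¬armed = False
      net ∨ hot = True
    ¬light ∧ pump = True
      ¬light = True
Both conjuncts True, so the formula holds.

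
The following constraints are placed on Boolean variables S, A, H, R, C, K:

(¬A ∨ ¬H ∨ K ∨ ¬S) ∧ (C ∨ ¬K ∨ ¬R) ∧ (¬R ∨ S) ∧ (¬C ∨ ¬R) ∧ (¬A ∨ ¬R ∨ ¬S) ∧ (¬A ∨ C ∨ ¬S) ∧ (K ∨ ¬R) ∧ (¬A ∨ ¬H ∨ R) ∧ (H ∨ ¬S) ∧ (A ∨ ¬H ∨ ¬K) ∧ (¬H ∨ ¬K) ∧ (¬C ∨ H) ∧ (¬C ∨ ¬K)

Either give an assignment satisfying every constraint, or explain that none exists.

Set S = True.
  then (H ∨ ¬S) forces H = True.
  then (¬H ∨ ¬K) forces K = False.
  then (¬A ∨ ¬H ∨ K ∨ ¬S) forces A = False.
  then (K ∨ ¬R) forces R = False.
Set C = False.
All clauses satisfied.

S=T, A=F, H=T, R=F, C=F, K=F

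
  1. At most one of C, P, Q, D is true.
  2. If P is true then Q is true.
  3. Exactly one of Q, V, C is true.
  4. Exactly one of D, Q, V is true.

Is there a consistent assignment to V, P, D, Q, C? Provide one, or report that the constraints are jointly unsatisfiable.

V: False, P: False, D: False, Q: True, C: False

  (1) {C, P, Q, D}: 1 true — at most one ✓
  (2) P=F ⇒ Q: vacuous ✓
  (3) {Q, V, C}: 1 true — exactly one ✓
  (4) {D, Q, V}: 1 true — exactly one ✓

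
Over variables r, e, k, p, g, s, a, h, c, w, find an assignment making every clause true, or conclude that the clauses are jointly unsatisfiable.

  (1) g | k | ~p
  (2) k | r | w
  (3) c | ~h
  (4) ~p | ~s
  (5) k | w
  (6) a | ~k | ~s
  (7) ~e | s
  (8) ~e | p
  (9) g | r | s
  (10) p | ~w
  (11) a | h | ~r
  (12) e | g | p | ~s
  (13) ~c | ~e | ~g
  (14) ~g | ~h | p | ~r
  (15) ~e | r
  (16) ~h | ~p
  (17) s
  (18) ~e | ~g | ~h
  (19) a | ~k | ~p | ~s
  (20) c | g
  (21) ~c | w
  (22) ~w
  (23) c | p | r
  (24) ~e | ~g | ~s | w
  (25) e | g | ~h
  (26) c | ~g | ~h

r=T; e=F; k=T; p=F; g=T; s=T; a=T; h=F; c=F; w=F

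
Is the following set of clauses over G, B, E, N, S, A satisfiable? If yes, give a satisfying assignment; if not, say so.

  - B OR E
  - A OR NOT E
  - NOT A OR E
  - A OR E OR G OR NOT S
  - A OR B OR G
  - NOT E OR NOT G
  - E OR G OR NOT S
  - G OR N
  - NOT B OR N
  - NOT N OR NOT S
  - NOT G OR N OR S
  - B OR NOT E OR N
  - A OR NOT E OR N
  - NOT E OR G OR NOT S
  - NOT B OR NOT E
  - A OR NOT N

G = False, B = False, E = True, N = True, S = False, A = True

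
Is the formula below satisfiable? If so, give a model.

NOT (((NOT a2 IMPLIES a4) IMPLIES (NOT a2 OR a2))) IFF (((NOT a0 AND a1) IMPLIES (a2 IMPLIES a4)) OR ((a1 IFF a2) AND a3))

a0: False, a1: True, a2: True, a3: False, a4: False

  NOT (((NOT a2 IMPLIES a4) IMPLIES (NOT a2 OR a2))) IFF (((NOT a0 AND a1) IMPLIES (a2 IMPLIES a4)) OR ((a1 IFF a2) AND a3)) = True
    NOT (((NOT a2 IMPLIES a4) IMPLIES (NOT a2 OR a2))) = False
      (NOT a2 IMPLIES a4) IMPLIES (NOT a2 OR a2) = True
        NOT a2 IMPLIES a4 = True
          NOT a2 = False
        NOT a2 OR a2 = True
          NOT a2 = False
    ((NOT a0 AND a1) IMPLIES (a2 IMPLIES a4)) OR ((a1 IFF a2) AND a3) = False
      (NOT a0 AND a1) IMPLIES (a2 IMPLIES a4) = False
        NOT a0 AND a1 = True
          NOT a0 = True
        a2 IMPLIES a4 = False
      (a1 IFF a2) AND a3 = False
        a1 IFF a2 = True
The formula evaluates to True.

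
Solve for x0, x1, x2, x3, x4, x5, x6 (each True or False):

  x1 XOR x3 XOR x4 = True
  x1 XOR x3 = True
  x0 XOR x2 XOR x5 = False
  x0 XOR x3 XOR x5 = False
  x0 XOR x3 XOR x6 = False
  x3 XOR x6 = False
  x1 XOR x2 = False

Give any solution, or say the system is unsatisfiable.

No satisfying assignment exists.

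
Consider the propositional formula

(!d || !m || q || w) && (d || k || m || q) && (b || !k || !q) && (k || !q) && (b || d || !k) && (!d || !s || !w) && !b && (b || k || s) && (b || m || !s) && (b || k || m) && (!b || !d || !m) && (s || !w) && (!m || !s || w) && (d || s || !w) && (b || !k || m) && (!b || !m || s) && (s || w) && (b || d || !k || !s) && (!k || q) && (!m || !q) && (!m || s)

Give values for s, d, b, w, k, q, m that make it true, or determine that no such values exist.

Unit clause (!b) forces b = False.
Set s = True.
  then (b || m || !s) forces m = True.
  then (!m || !s || w) forces w = True.
  then (!m || !q) forces q = False.
  then (!d || !s || !w) forces d = False.
  then (b || d || !k || !s) forces k = False.
All clauses satisfied.

s=T, d=F, b=F, w=T, k=F, q=F, m=T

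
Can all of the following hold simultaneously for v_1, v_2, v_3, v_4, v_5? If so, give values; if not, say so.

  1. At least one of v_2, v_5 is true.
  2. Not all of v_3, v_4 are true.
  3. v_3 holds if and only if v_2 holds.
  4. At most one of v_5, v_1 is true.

v_1=F, v_2=T, v_3=T, v_4=F, v_5=F

  (1) {v_2, v_5}: 1 true — at least one ✓
  (2) {v_3, v_4}: 1/2 true — not all ✓
  (3) v_3=T, v_2=T — same ✓
  (4) {v_5, v_1}: 0 true — at most one ✓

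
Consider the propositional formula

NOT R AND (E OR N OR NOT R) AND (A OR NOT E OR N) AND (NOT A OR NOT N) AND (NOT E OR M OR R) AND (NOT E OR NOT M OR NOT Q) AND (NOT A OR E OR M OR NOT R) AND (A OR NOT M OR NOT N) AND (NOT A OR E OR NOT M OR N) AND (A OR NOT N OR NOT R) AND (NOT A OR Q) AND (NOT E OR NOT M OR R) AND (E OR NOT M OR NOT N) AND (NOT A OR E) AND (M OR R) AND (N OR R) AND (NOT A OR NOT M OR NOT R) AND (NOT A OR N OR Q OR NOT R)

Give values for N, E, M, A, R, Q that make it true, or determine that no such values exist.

No satisfying assignment exists.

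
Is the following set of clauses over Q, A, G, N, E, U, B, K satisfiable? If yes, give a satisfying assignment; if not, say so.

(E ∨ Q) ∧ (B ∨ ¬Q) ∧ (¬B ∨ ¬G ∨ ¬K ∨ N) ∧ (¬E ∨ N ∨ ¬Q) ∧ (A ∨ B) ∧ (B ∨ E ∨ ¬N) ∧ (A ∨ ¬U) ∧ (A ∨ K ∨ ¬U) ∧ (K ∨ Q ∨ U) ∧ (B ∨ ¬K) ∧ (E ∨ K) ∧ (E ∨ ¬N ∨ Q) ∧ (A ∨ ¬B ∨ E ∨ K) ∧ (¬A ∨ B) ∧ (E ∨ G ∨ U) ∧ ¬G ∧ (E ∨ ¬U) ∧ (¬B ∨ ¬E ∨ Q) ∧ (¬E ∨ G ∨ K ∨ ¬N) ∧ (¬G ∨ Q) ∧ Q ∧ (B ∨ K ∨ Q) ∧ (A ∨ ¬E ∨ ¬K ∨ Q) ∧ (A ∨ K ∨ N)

Unit clause (¬G) forces G = False.
Unit clause (Q) forces Q = True.
In (B ∨ ¬Q) only B is left, so B = True.
Set A = True.
Try N = False:
  (¬E ∨ N ∨ ¬Q) forces E = False.
  (E ∨ K) forces K = True.
  (E ∨ G ∨ U) forces U = True.
  clause (E ∨ ¬U) is falsified — backtrack.
So N = True.
Try E = False:
  (E ∨ K) forces K = True.
  (E ∨ G ∨ U) forces U = True.
  clause (E ∨ ¬U) is falsified — backtrack.
So E = True.
  then (¬E ∨ G ∨ K ∨ ¬N) forces K = True.
Set U = False.
All clauses satisfied.

Q = True, A = True, G = False, N = True, E = True, U = False, B = True, K = True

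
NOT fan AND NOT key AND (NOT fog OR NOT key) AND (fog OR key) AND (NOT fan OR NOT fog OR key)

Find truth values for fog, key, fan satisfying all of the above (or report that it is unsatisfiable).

fog = True; key = False; fan = False

Unit clause (NOT fan) forces fan = False.
Unit clause (NOT key) forces key = False.
In (fog OR key) only fog is left, so fog = True.
Check each clause:
  (NOT fan): NOT fan holds.
  (NOT key): NOT key holds.
  (NOT fog OR NOT key): NOT key holds.
  (fog OR key): fog holds.
  (NOT fan OR NOT fog OR key): NOT fan holds.
All clauses satisfied.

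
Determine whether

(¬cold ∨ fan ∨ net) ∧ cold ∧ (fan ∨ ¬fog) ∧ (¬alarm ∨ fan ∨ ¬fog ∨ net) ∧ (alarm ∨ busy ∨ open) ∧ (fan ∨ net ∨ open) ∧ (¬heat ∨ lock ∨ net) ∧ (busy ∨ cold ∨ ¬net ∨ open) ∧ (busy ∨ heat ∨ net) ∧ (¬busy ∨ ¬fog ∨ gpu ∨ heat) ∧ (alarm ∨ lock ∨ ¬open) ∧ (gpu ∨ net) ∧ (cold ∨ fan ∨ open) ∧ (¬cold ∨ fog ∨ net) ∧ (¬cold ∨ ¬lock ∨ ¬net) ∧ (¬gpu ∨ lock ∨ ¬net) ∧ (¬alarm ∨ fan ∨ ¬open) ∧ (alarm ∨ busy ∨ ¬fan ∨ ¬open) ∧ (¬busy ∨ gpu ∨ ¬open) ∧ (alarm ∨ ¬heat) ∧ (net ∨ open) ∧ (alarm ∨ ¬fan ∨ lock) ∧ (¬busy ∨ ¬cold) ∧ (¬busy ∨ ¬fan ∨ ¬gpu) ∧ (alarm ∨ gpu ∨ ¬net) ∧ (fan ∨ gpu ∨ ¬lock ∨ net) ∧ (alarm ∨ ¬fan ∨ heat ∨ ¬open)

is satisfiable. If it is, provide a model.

Unit clause (cold) forces cold = True.
In (¬busy ∨ ¬cold) only ¬busy is left, so busy = False.
Set lock = False.
Set fog = True.
  then (fan ∨ ¬fog) forces fan = True.
  then (alarm ∨ ¬fan ∨ lock) forces alarm = True.
Set gpu = False.
  then (gpu ∨ net) forces net = True.
Set heat = True.
Set open = True.
All clauses satisfied.

lock: False, fog: True, gpu: False, net: True, alarm: True, cold: True, heat: True, fan: True, open: True, busy: False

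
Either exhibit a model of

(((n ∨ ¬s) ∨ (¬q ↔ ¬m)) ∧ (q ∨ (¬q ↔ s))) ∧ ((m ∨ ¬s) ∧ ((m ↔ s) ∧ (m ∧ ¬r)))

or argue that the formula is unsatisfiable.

s: True, n: True, m: True, r: False, q: True

  ((n ∨ ¬s) ∨ (¬q ↔ ¬m)) ∧ (q ∨ (¬q ↔ s)) = True
    (n ∨ ¬s) ∨ (¬q ↔ ¬m) = True
      n ∨ ¬s = True
        ¬s = False
      ¬q ↔ ¬m = True
        ¬q = False
        ¬m = False
    q ∨ (¬q ↔ s) = True
      ¬q ↔ s = False
        ¬q = False
  (m ∨ ¬s) ∧ ((m ↔ s) ∧ (m ∧ ¬r)) = True
    m ∨ ¬s = True
      ¬s = False
    (m ↔ s) ∧ (m ∧ ¬r) = True
      m ↔ s = True
      m ∧ ¬r = True
        ¬r = True
Both conjuncts True, so the formula holds.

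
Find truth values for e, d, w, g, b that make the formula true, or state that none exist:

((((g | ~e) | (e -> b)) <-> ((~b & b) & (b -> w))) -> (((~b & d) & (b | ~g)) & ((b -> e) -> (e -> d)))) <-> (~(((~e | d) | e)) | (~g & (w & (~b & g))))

e: True, d: False, w: False, g: False, b: False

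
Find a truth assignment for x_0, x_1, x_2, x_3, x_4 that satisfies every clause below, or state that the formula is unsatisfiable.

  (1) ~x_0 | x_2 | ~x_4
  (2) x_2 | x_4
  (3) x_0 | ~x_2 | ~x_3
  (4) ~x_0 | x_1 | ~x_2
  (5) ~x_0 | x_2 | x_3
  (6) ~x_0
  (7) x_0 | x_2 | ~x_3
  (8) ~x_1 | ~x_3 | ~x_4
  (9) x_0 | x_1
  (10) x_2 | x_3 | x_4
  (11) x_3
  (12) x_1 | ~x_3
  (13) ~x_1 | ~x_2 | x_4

Case x_3 = True:
  (~x_0) forces x_0 = False.
  (x_0 | ~x_2 | ~x_3) forces x_2 = False.
  Clause (x_0 | x_2 | ~x_3) is falsified — contradiction.
Case x_3 = False:
  Clause (x_3) is falsified — contradiction.
Both cases fail, so the formula is unsatisfiable.

The formula is unsatisfiable.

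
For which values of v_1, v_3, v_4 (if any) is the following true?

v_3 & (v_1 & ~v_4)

v_1 = True, v_3 = True, v_4 = False

  v_1 & ~v_4 = True
    ~v_4 = True
Both conjuncts True, so the formula holds.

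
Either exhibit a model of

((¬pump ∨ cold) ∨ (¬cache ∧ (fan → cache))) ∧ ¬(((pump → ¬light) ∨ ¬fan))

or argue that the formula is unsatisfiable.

cache = False; fan = True; pump = True; cold = True; light = True

  (¬pump ∨ cold) ∨ (¬cache ∧ (fan → cache)) = True
    ¬pump ∨ cold = True
      ¬pump = False
    ¬cache ∧ (fan → cache) = False
      ¬cache = True
      fan → cache = False
  ¬(((pump → ¬light) ∨ ¬fan)) = True
    (pump → ¬light) ∨ ¬fan = False
      pump → ¬light = False
        ¬light = False
      ¬fan = False
Both conjuncts True, so the formula holds.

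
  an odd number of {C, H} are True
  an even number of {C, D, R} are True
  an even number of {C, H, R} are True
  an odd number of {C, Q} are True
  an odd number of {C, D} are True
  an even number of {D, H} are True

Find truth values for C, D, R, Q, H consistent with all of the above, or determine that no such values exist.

C = False, D = True, R = True, Q = True, H = True

{C, H}: 1 true → odd ✓
{C, D, R}: 2 true → even ✓
{C, H, R}: 2 true → even ✓
{C, Q}: 1 true → odd ✓
{C, D}: 1 true → odd ✓
{D, H}: 2 true → even ✓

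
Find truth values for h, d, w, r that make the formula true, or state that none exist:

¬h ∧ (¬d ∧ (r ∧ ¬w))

h = False; d = False; w = False; r = True

  ¬h = True
  ¬d ∧ (r ∧ ¬w) = True
    ¬d = True
    r ∧ ¬w = True
      ¬w = True
Both conjuncts True, so the formula holds.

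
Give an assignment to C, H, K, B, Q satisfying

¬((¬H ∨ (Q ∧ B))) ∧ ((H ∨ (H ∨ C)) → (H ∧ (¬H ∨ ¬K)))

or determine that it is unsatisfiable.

C=F; H=T; K=F; B=F; Q=T

  ¬((¬H ∨ (Q ∧ B))) = True
    ¬H ∨ (Q ∧ B) = False
      ¬H = False
      Q ∧ B = False
  (H ∨ (H ∨ C)) → (H ∧ (¬H ∨ ¬K)) = True
    H ∨ (H ∨ C) = True
      H ∨ C = True
    H ∧ (¬H ∨ ¬K) = True
      ¬H ∨ ¬K = True
        ¬H = False
        ¬K = True
Both conjuncts True, so the formula holds.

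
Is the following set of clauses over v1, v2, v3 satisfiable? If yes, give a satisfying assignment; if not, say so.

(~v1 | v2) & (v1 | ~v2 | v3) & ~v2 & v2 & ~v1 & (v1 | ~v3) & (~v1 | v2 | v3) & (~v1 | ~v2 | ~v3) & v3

Case v2 = True:
  Clause (~v2) is falsified — contradiction.
Case v2 = False:
  Clause (v2) is falsified — contradiction.
Both cases fail, so the formula is unsatisfiable.

UNSATISFIABLE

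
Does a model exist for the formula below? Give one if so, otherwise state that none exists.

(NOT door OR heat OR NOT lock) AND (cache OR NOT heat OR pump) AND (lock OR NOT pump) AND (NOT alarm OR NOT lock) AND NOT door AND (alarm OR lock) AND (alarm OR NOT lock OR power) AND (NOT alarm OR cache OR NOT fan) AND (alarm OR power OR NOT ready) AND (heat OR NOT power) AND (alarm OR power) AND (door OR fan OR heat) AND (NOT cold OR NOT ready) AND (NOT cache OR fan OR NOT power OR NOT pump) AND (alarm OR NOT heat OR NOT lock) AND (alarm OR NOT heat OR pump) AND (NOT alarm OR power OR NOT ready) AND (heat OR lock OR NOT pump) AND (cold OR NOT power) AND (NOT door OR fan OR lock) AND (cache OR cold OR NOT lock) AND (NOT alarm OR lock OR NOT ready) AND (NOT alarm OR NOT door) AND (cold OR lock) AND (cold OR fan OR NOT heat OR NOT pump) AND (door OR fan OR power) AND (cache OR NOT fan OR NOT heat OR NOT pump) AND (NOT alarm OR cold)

door = False, cache = True, ready = False, power = False, fan = True, pump = False, cold = True, alarm = True, heat = False, lock = False

Unit clause (NOT door) forces door = False.
Set cache = True.
Try ready = True:
  (NOT cold OR NOT ready) forces cold = False.
  (cold OR NOT power) forces power = False.
  (alarm OR power OR NOT ready) forces alarm = True.
  clause (NOT alarm OR power OR NOT ready) is falsified — backtrack.
So ready = False.
Set power = False.
  then (alarm OR power) forces alarm = True.
  then (door OR fan OR power) forces fan = True.
  then (NOT alarm OR cold) forces cold = True.
  then (NOT alarm OR NOT lock) forces lock = False.
  then (lock OR NOT pump) forces pump = False.
Set heat = False.
All clauses satisfied.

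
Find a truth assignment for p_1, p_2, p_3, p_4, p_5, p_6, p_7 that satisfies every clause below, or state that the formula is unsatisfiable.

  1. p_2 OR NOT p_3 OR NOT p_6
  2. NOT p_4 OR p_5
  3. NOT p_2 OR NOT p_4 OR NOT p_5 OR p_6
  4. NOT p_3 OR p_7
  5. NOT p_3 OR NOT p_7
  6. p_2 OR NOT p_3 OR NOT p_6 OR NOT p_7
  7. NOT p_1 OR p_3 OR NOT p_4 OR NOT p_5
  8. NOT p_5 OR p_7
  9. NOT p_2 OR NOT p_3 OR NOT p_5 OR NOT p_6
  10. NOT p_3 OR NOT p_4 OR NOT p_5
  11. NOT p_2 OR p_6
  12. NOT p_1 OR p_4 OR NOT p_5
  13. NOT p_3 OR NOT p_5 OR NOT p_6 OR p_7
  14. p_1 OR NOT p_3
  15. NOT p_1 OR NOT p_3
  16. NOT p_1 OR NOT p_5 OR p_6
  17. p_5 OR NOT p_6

p_1 = True, p_2 = False, p_3 = False, p_4 = False, p_5 = False, p_6 = False, p_7 = True

Set p_1 = True.
  then (NOT p_1 OR NOT p_3) forces p_3 = False.
Try p_2 = True:
  (NOT p_2 OR p_6) forces p_6 = True.
  (p_5 OR NOT p_6) forces p_5 = True.
  (NOT p_1 OR p_3 OR NOT p_4 OR NOT p_5) forces p_4 = False.
  clause (NOT p_1 OR p_4 OR NOT p_5) is falsified — backtrack.
So p_2 = False.
Try p_4 = True:
  (NOT p_4 OR p_5) forces p_5 = True.
  clause (NOT p_1 OR p_3 OR NOT p_4 OR NOT p_5) is falsified — backtrack.
So p_4 = False.
  then (NOT p_1 OR p_4 OR NOT p_5) forces p_5 = False.
  then (p_5 OR NOT p_6) forces p_6 = False.
Set p_7 = True.
All clauses satisfied.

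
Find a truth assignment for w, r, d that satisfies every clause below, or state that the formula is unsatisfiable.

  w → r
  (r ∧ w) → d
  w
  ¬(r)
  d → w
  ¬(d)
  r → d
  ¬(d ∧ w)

No satisfying assignment exists.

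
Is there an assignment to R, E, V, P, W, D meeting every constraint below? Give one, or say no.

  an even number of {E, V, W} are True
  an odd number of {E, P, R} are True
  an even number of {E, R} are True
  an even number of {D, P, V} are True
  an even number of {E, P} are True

R = True; E = True; V = False; P = True; W = True; D = True

{E, V, W}: 2 true → even ✓
{E, P, R}: 3 true → odd ✓
{E, R}: 2 true → even ✓
{D, P, V}: 2 true → even ✓
{E, P}: 2 true → even ✓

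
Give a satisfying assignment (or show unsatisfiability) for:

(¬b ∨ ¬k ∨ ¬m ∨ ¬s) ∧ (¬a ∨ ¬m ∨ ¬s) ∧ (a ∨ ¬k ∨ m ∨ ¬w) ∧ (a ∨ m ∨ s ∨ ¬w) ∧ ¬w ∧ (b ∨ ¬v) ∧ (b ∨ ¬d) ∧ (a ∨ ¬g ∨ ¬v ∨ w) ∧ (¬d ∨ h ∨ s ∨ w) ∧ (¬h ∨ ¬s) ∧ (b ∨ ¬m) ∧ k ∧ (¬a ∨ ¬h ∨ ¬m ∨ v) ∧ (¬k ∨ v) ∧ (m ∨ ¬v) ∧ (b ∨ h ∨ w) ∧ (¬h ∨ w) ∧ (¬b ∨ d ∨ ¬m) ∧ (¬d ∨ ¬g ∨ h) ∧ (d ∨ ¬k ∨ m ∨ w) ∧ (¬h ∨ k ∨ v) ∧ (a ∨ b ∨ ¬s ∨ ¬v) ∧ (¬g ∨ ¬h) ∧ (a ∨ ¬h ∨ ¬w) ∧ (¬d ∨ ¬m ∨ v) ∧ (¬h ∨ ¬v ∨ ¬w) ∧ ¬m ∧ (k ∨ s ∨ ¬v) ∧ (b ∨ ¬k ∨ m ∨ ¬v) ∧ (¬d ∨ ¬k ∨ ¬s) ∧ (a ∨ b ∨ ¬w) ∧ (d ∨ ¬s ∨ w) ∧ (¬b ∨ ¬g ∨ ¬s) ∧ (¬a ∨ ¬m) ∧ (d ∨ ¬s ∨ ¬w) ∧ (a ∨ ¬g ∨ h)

UNSATISFIABLE

Case m = True:
  Clause (¬m) is falsified — contradiction.
Case m = False:
  (¬w) forces w = False.
  (k) forces k = True.
  (¬k ∨ v) forces v = True.
  Clause (m ∨ ¬v) is falsified — contradiction.
Both cases fail, so the formula is unsatisfiable.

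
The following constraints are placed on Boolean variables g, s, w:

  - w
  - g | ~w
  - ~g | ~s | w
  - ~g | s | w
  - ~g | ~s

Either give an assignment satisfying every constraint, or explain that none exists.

Unit clause (w) forces w = True.
In (g | ~w) only g is left, so g = True.
In (~g | ~s) only ~s is left, so s = False.
Check each clause:
  (w): w holds.
  (g | ~w): g holds.
  (~g | ~s | w): ~s holds.
  (~g | s | w): w holds.
  (~g | ~s): ~s holds.
All clauses satisfied.

g=T; s=F; w=T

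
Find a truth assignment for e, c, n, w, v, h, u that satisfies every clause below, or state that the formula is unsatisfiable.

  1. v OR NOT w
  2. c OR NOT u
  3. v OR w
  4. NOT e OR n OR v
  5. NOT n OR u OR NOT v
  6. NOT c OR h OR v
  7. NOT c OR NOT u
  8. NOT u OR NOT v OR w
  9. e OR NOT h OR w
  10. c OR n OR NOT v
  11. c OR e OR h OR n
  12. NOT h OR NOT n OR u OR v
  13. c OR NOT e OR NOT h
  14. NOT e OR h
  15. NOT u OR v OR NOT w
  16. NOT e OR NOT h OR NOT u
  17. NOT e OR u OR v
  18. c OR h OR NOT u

Set e = False.
Set c = True.
  then (NOT c OR NOT u) forces u = False.
Set n = False.
Set w = True.
  then (v OR NOT w) forces v = True.
Set h = True.
All clauses satisfied.

e = False; c = True; n = False; w = True; v = True; h = True; u = False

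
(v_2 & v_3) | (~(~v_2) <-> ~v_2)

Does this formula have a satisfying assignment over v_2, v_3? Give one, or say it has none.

v_2 = True, v_3 = True

  (v_2 & v_3) | (~(~v_2) <-> ~v_2) = True
    v_2 & v_3 = True
    ~(~v_2) <-> ~v_2 = False
      ~(~v_2) = True
        ~v_2 = False
      ~v_2 = False
The formula evaluates to True.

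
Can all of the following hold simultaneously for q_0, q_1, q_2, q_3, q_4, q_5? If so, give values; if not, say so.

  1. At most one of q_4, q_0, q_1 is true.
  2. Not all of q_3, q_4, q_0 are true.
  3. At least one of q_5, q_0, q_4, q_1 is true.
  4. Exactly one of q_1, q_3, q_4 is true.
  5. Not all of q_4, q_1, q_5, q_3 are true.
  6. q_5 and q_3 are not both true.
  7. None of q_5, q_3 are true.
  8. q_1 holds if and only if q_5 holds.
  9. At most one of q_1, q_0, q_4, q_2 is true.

q_0: False, q_1: False, q_2: False, q_3: False, q_4: True, q_5: False

  (1) {q_4, q_0, q_1}: 1 true — at most one ✓
  (2) {q_3, q_4, q_0}: 1/3 true — not all ✓
  (3) {q_5, q_0, q_4, q_1}: 1 true — at least one ✓
  (4) {q_1, q_3, q_4}: 1 true — exactly one ✓
  (5) {q_4, q_1, q_5, q_3}: 1/4 true — not all ✓
  (6) q_5=F, q_3=F — not both ✓
  (7) {q_5, q_3}: 0 true — none ✓
  (8) q_1=F, q_5=F — same ✓
  (9) {q_1, q_0, q_4, q_2}: 1 true — at most one ✓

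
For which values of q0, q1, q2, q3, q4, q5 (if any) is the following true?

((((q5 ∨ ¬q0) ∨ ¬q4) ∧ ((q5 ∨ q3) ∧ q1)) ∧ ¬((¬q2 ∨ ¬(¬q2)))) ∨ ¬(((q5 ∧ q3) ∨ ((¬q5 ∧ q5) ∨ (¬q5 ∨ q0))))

q0 = False, q1 = True, q2 = True, q3 = False, q4 = True, q5 = True

  ((((q5 ∨ ¬q0) ∨ ¬q4) ∧ ((q5 ∨ q3) ∧ q1)) ∧ ¬((¬q2 ∨ ¬(¬q2)))) ∨ ¬(((q5 ∧ q3) ∨ ((¬q5 ∧ q5) ∨ (¬q5 ∨ q0)))) = True
    (((q5 ∨ ¬q0) ∨ ¬q4) ∧ ((q5 ∨ q3) ∧ q1)) ∧ ¬((¬q2 ∨ ¬(¬q2))) = False
      ((q5 ∨ ¬q0) ∨ ¬q4) ∧ ((q5 ∨ q3) ∧ q1) = True
        (q5 ∨ ¬q0) ∨ ¬q4 = True
          q5 ∨ ¬q0 = True
            ¬q0 = True
          ¬q4 = False
        (q5 ∨ q3) ∧ q1 = True
          q5 ∨ q3 = True
      ¬((¬q2 ∨ ¬(¬q2))) = False
        ¬q2 ∨ ¬(¬q2) = True
          ¬q2 = False
          ¬(¬q2) = True
            ¬q2 = False
    ¬(((q5 ∧ q3) ∨ ((¬q5 ∧ q5) ∨ (¬q5 ∨ q0)))) = True
      (q5 ∧ q3) ∨ ((¬q5 ∧ q5) ∨ (¬q5 ∨ q0)) = False
        q5 ∧ q3 = False
        (¬q5 ∧ q5) ∨ (¬q5 ∨ q0) = False
          ¬q5 ∧ q5 = False
            ¬q5 = False
          ¬q5 ∨ q0 = False
            ¬q5 = False
The formula evaluates to True.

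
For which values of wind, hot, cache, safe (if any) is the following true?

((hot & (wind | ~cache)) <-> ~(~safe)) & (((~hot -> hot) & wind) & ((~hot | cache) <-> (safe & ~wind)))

wind=T; hot=T; cache=F; safe=T

  (hot & (wind | ~cache)) <-> ~(~safe) = True
    hot & (wind | ~cache) = True
      wind | ~cache = True
        ~cache = True
    ~(~safe) = True
      ~safe = False
  ((~hot -> hot) & wind) & ((~hot | cache) <-> (safe & ~wind)) = True
    (~hot -> hot) & wind = True
      ~hot -> hot = True
        ~hot = False
    (~hot | cache) <-> (safe & ~wind) = True
      ~hot | cache = False
        ~hot = False
      safe & ~wind = False
        ~wind = False
Both conjuncts True, so the formula holds.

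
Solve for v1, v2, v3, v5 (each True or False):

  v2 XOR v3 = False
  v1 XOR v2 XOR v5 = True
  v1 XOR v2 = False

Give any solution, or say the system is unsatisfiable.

v1: True, v2: True, v3: True, v5: True

v2 XOR v3 = T XOR T = False ✓
v1 XOR v2 XOR v5 = T XOR T XOR T = True ✓
v1 XOR v2 = T XOR T = False ✓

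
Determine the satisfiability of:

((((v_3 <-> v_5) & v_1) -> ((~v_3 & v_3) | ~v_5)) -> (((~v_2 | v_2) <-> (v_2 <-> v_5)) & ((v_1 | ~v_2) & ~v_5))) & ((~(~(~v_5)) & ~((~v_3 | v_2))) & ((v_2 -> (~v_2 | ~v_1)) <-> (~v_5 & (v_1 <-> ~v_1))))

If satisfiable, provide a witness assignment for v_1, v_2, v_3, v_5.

The formula is unsatisfiable.

Case v_5 = True: the conjunct ~(~(~v_5)) becomes ~(~False) = False.
Case v_5 = False: the formula simplifies to (((~v_2 | v_2) <-> ~v_2) & (v_1 | ~v_2)) & (~((~v_3 | v_2)) & ((v_2 -> (~v_2 | ~v_1)) <-> (v_1 <-> ~v_1))).
  v_2 = True: the conjunct (~v_2 | v_2) <-> ~v_2 becomes (False | True) <-> ~True = False.
  v_2 = False: simplifies to ~(~v_3) & (v_1 <-> ~v_1).
    v_1 = True: the conjunct v_1 <-> ~v_1 becomes True <-> ~True = False.
    v_1 = False: the conjunct v_1 <-> ~v_1 becomes False <-> ~False = False.
Both cases fail — unsatisfiable.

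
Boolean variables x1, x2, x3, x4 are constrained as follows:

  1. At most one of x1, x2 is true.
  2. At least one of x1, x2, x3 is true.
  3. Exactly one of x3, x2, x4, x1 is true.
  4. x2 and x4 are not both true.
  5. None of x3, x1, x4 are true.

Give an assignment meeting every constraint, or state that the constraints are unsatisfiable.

x1 = False, x2 = True, x3 = False, x4 = False

  (1) {x1, x2}: 1 true — at most one ✓
  (2) {x1, x2, x3}: 1 true — at least one ✓
  (3) {x3, x2, x4, x1}: 1 true — exactly one ✓
  (4) x2=T, x4=F — not both ✓
  (5) {x3, x1, x4}: 0 true — none ✓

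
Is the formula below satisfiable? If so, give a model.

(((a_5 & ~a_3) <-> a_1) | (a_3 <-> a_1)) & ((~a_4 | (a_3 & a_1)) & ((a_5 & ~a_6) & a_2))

a_1: False, a_2: True, a_3: False, a_4: False, a_5: True, a_6: False

  ((a_5 & ~a_3) <-> a_1) | (a_3 <-> a_1) = True
    (a_5 & ~a_3) <-> a_1 = False
      a_5 & ~a_3 = True
        ~a_3 = True
    a_3 <-> a_1 = True
  (~a_4 | (a_3 & a_1)) & ((a_5 & ~a_6) & a_2) = True
    ~a_4 | (a_3 & a_1) = True
      ~a_4 = True
      a_3 & a_1 = False
    (a_5 & ~a_6) & a_2 = True
      a_5 & ~a_6 = True
        ~a_6 = True
Both conjuncts True, so the formula holds.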